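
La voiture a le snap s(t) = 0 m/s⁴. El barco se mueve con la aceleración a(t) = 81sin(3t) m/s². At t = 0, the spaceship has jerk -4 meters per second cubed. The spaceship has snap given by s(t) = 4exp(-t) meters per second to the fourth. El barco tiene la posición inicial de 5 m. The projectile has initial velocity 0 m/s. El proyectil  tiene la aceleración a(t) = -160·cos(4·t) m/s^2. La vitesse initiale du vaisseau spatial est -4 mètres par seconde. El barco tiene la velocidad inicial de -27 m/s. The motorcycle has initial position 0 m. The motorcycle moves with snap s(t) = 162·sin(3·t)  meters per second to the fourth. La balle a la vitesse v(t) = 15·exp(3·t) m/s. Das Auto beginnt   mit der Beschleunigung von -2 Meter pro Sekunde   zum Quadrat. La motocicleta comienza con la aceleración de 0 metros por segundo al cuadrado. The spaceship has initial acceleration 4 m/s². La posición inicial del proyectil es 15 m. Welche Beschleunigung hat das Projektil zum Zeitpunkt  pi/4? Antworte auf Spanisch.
Tenemos la aceleración a(t) = -160·cos(4·t). Sustituyendo t = pi/4: a(pi/4) = 160.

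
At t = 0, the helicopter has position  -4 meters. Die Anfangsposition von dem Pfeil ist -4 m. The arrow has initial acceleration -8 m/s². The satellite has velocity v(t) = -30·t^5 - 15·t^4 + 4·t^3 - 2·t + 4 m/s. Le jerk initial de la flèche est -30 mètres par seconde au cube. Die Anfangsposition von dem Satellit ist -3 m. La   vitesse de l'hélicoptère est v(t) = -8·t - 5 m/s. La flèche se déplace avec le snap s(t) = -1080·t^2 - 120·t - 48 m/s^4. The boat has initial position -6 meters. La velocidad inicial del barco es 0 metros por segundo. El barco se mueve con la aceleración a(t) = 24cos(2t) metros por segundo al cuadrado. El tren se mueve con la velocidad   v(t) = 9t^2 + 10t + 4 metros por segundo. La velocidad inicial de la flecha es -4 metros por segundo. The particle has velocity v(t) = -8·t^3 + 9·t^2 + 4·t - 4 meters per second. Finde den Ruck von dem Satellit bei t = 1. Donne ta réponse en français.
Pour résoudre ceci, nous devons prendre 2 dérivées de notre équation de la vitesse v(t) = -30·t^5 - 15·t^4 + 4·t^3 - 2·t + 4. En prenant d/dt de v(t), nous trouvons a(t) = -150·t^4 - 60·t^3 + 12·t^2 - 2. En dérivant l'accélération, nous obtenons le jerk: j(t) = -600·t^3 - 180·t^2 + 24·t. Nous avons le jerk j(t) = -600·t^3 - 180·t^2 + 24·t. En substituant t = 1: j(1) = -756.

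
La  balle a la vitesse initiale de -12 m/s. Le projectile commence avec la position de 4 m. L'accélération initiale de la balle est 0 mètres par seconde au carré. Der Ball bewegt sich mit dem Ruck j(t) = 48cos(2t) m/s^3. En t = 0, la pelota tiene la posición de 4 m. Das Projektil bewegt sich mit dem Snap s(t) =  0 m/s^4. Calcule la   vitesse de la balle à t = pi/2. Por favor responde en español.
Necesitamos integrar nuestra ecuación de la sacudida j(t) = 48·cos(2·t) 2 veces. Tomando ∫j(t)dt y aplicando a(0) = 0, encontramos a(t) = 24·sin(2·t). La antiderivada de la aceleración es la velocidad. Usando v(0) = -12, obtenemos v(t) = -12·cos(2·t). Tenemos la velocidad v(t) = -12·cos(2·t). Sustituyendo t = pi/2: v(pi/2) = 12.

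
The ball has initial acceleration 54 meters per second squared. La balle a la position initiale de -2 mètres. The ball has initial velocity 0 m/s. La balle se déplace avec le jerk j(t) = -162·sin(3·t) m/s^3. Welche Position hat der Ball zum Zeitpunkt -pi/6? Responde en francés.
Nous devons trouver la primitive de notre équation du jerk j(t) = -162·sin(3·t) 3 fois. En intégrant le jerk et en utilisant la condition initiale a(0) = 54, nous obtenons a(t) = 54·cos(3·t). En intégrant l'accélération et en utilisant la condition initiale v(0) = 0, nous obtenons v(t) = 18·sin(3·t). En intégrant la vitesse et en utilisant la condition initiale x(0) = -2, nous obtenons x(t) = 4 - 6·cos(3·t). Nous avons la position x(t) = 4 - 6·cos(3·t). En substituant t = -pi/6: x(-pi/6) = 4.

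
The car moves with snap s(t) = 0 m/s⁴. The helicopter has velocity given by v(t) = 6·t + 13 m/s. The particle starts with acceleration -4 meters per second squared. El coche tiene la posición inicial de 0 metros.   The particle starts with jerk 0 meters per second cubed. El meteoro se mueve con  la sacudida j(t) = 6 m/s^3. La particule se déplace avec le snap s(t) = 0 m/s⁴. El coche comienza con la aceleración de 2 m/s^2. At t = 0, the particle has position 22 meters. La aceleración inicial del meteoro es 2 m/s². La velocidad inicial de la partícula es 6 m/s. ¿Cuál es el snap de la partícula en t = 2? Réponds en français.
En utilisant s(t) = 0 et en substituant t = 2, nous trouvons s = 0.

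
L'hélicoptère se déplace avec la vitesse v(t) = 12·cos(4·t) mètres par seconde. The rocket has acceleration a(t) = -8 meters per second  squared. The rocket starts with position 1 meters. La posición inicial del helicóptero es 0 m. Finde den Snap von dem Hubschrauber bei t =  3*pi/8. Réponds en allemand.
Um dies zu lösen, müssen wir 3 Ableitungen unserer Gleichung für die Geschwindigkeit v(t) = 12·cos(4·t) nehmen. Die Ableitung von der Geschwindigkeit ergibt die Beschleunigung: a(t) = -48·sin(4·t). Die Ableitung von der Beschleunigung ergibt den Ruck: j(t) = -192·cos(4·t). Die Ableitung von dem Ruck ergibt den Snap: s(t) = 768·sin(4·t). Mit s(t) = 768·sin(4·t) und Einsetzen von t = 3*pi/8, finden wir s = -768.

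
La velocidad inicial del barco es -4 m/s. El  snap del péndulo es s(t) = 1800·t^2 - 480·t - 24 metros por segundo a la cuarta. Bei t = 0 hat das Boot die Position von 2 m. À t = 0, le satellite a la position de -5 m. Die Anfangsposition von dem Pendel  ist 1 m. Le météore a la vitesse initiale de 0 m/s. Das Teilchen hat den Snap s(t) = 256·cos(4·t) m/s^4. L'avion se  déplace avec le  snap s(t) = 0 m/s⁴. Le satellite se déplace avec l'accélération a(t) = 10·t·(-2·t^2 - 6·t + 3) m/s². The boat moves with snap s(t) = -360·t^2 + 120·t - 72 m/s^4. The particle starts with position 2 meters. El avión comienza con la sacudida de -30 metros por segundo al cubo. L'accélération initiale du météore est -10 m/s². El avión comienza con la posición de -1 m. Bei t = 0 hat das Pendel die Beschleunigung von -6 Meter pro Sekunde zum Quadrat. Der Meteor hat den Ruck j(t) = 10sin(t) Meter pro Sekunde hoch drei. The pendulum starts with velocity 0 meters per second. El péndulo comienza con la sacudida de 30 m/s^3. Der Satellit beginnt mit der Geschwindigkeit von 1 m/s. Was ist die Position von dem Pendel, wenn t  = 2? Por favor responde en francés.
En partant du snap s(t) = 1800·t^2 - 480·t - 24, nous prenons 4 intégrales. La primitive du snap, avec j(0) = 30, donne le jerk: j(t) = 600·t^3 - 240·t^2 - 24·t + 30. La primitive du jerk est l'accélération. En utilisant a(0) = -6, nous obtenons a(t) = 150·t^4 - 80·t^3 - 12·t^2 + 30·t - 6. L'intégrale de l'accélération, avec v(0) = 0, donne la vitesse: v(t) = t·(30·t^4 - 20·t^3 - 4·t^2 + 15·t - 6). L'intégrale de la vitesse, avec x(0) = 1, donne la position: x(t) = 5·t^6 - 4·t^5 - t^4 + 5·t^3 - 3·t^2 + 1. En utilisant x(t) = 5·t^6 - 4·t^5 - t^4 + 5·t^3 - 3·t^2 + 1 et en substituant t = 2, nous trouvons x = 205.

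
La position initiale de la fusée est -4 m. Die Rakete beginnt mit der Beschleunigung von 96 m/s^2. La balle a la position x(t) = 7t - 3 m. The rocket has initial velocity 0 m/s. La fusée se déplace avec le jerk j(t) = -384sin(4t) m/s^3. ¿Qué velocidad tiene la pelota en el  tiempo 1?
Partiendo de la posición x(t) = 7·t - 3, tomamos 1 derivada. Derivando la posición, obtenemos la velocidad: v(t) = 7. Usando v(t) = 7 y sustituyendo t = 1, encontramos v = 7.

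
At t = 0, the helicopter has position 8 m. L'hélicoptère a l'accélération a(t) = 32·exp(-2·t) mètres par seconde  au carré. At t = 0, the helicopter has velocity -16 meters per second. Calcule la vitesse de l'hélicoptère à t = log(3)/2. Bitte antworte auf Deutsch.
Ausgehend von der Beschleunigung a(t) = 32·exp(-2·t), nehmen wir 1 Stammfunktion. Durch Integration von der Beschleunigung und Verwendung der Anfangsbedingung v(0) = -16, erhalten wir v(t) = -16·exp(-2·t). Mit v(t) = -16·exp(-2·t) und Einsetzen von t = log(3)/2, finden wir v = -16/3.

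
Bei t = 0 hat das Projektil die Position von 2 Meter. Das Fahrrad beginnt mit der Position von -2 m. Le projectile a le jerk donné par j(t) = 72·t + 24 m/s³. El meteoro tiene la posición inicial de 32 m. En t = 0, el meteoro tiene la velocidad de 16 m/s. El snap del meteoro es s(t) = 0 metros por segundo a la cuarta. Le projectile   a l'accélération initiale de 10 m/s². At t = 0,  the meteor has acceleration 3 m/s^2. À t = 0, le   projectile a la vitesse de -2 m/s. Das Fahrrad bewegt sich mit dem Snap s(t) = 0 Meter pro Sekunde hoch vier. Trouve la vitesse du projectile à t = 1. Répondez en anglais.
To find the answer, we compute 2 antiderivatives of j(t) = 72·t + 24. The antiderivative of jerk is acceleration. Using a(0) = 10, we get a(t) = 36·t^2 + 24·t + 10. The antiderivative of acceleration is velocity. Using v(0) = -2, we get v(t) = 12·t^3 + 12·t^2 + 10·t - 2. From the given velocity equation v(t) = 12·t^3 + 12·t^2 + 10·t - 2, we substitute t = 1 to get v = 32.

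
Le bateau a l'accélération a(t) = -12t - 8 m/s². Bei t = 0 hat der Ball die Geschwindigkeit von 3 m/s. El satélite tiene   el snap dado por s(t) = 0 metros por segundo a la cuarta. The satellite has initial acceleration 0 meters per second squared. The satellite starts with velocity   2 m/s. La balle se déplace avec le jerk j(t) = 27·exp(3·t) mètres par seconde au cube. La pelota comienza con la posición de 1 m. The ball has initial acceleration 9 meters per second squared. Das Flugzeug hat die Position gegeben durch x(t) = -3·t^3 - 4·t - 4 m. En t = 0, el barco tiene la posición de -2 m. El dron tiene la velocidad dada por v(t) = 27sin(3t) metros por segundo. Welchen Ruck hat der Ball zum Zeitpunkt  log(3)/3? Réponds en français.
En utilisant j(t) = 27·exp(3·t) et en substituant t = log(3)/3, nous trouvons j = 81.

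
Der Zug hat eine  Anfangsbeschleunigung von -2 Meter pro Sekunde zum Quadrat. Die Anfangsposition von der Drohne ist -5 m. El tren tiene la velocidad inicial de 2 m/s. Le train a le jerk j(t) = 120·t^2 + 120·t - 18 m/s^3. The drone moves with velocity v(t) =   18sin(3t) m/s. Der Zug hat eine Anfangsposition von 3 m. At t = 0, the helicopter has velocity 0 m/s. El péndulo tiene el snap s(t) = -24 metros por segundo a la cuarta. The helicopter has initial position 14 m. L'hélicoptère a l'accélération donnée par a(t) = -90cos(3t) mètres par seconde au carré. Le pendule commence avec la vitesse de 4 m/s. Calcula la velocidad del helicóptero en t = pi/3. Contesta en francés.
En partant de l'accélération a(t) = -90·cos(3·t), nous prenons 1 intégrale. La primitive de l'accélération est la vitesse. En utilisant v(0) = 0, nous obtenons v(t) = -30·sin(3·t). En utilisant v(t) = -30·sin(3·t) et en substituant t = pi/3, nous trouvons v = 0.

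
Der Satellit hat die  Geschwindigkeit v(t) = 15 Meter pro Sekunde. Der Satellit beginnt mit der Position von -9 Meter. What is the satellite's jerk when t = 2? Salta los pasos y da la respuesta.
j(2) = 0.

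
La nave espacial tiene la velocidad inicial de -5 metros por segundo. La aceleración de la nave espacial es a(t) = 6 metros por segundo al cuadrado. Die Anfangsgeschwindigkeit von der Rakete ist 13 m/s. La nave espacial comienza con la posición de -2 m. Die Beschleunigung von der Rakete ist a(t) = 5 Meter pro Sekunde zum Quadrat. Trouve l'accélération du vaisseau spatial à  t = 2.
En utilisant a(t) = 6 et en substituant t = 2, nous trouvons a = 6.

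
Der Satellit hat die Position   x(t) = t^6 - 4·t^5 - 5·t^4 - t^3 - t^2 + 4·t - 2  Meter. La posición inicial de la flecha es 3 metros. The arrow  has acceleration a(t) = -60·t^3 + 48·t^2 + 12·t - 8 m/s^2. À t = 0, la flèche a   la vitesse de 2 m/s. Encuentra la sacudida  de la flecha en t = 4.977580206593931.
Partiendo de la aceleración a(t) = -60·t^3 + 48·t^2 + 12·t - 8, tomamos 1 derivada. Derivando la aceleración, obtenemos la sacudida: j(t) = -180·t^2 + 96·t + 12. De la ecuación de la sacudida j(t) = -180·t^2 + 96·t + 12, sustituimos t = 4.977580206593931 para obtener j = -3969.88714852061.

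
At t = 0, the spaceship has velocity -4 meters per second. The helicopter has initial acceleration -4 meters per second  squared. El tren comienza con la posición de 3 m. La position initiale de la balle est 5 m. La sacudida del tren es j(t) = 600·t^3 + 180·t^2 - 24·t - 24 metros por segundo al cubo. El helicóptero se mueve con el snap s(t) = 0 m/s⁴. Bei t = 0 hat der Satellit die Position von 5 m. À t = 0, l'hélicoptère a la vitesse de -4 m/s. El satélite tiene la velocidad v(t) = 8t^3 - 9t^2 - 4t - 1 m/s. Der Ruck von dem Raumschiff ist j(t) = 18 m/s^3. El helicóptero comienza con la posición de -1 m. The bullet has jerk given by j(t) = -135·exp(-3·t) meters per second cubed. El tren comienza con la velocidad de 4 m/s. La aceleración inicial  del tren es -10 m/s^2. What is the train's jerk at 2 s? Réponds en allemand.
Mit j(t) = 600·t^3 + 180·t^2 - 24·t - 24 und Einsetzen von t = 2, finden wir j = 5448.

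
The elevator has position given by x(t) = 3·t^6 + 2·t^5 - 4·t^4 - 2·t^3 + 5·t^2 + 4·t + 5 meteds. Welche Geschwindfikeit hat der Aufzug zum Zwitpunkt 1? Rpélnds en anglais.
Starting from position x(t) = 3·t^6 + 2·t^5 - 4·t^4 - 2·t^3 + 5·t^2 + 4·t + 5, we take 1 derivative. The derivative of position gives velocity: v(t) = 18·t^5 + 10·t^4 - 16·t^3 - 6·t^2 + 10·t + 4. We have velocity v(t) = 18·t^5 + 10·t^4 - 16·t^3 - 6·t^2 + 10·t + 4. Substituting t = 1: v(1) = 20.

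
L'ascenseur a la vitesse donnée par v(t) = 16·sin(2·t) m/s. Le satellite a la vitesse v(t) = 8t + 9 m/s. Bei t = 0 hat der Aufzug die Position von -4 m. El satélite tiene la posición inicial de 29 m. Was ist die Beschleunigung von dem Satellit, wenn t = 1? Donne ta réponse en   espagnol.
Para resolver esto, necesitamos tomar 1 derivada de nuestra ecuación de la velocidad v(t) = 8·t + 9. Tomando d/dt de v(t), encontramos a(t) = 8. Tenemos la aceleración a(t) = 8. Sustituyendo t = 1: a(1) = 8.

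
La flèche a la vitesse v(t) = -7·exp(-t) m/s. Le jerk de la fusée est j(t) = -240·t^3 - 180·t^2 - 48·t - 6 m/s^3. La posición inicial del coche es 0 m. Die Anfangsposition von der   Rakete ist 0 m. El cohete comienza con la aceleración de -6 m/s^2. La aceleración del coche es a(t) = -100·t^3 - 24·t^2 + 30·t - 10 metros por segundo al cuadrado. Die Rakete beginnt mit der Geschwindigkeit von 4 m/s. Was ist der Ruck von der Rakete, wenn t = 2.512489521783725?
Wir haben den Ruck j(t) = -240·t^3 - 180·t^2 - 48·t - 6. Durch Einsetzen von t = 2.512489521783725: j(2.512489521783725) = -5069.35223879561.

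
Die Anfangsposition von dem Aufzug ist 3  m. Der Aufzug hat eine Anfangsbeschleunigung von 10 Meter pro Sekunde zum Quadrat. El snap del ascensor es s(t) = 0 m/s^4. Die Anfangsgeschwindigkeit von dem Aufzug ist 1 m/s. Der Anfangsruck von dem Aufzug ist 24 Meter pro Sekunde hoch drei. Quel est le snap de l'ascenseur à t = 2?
Nous avons le snap s(t) = 0. En substituant t = 2: s(2) = 0.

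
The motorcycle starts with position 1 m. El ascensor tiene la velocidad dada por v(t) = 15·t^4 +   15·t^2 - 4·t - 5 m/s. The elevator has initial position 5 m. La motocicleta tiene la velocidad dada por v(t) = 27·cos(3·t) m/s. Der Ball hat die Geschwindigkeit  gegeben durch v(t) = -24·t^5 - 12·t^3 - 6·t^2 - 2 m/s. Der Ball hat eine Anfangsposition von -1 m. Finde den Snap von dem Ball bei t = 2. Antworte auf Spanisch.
Para resolver esto, necesitamos tomar 3 derivadas de nuestra ecuación de la velocidad v(t) = -24·t^5 - 12·t^3 - 6·t^2 - 2. Tomando d/dt de v(t), encontramos a(t) = -120·t^4 - 36·t^2 - 12·t. Tomando d/dt de a(t), encontramos j(t) = -480·t^3 - 72·t - 12. Tomando d/dt de j(t), encontramos s(t) = -1440·t^2 - 72. De la ecuación del snap s(t) = -1440·t^2 - 72, sustituimos t = 2 para obtener s = -5832.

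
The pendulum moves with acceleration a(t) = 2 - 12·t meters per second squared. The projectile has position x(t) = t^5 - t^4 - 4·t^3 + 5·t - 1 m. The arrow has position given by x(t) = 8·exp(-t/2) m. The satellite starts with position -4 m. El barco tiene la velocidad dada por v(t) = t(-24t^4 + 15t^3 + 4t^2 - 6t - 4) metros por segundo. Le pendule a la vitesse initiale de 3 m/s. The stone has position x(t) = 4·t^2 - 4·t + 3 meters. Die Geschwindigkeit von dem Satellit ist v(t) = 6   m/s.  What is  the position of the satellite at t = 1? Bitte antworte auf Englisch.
To solve this, we need to take 1 integral of our velocity equation v(t) = 6. The antiderivative of velocity is position. Using x(0) = -4, we get x(t) = 6·t - 4. From the given position equation x(t) = 6·t - 4, we substitute t = 1 to get x = 2.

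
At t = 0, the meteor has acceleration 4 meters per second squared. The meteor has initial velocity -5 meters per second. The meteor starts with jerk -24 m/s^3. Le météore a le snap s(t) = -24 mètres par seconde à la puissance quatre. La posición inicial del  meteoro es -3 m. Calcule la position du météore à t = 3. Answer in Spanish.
Debemos encontrar la integral de nuestra ecuación del snap s(t) = -24 4 veces. La antiderivada del snap es la sacudida. Usando j(0) = -24, obtenemos j(t) = -24·t - 24. Tomando ∫j(t)dt y aplicando a(0) = 4, encontramos a(t) = -12·t^2 - 24·t + 4. Tomando ∫a(t)dt y aplicando v(0) = -5, encontramos v(t) = -4·t^3 - 12·t^2 + 4·t - 5. Integrando la velocidad y usando la condición inicial x(0) = -3, obtenemos x(t) = -t^4 - 4·t^3 + 2·t^2 - 5·t - 3. Usando x(t) = -t^4 - 4·t^3 + 2·t^2 - 5·t - 3 y sustituyendo t = 3, encontramos x = -189.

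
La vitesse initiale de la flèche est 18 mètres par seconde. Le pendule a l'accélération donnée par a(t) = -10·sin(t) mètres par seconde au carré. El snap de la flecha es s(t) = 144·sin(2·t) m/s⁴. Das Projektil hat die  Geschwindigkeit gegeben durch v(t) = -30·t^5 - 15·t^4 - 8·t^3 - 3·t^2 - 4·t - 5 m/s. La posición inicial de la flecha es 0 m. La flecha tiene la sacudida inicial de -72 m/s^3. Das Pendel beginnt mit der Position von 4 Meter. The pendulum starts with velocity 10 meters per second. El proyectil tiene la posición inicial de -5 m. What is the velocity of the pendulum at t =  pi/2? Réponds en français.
Nous devons trouver l'intégrale de notre équation de l'accélération a(t) = -10·sin(t) 1 fois. En intégrant l'accélération et en utilisant la condition initiale v(0) = 10, nous obtenons v(t) = 10·cos(t). En utilisant v(t) = 10·cos(t) et en substituant t = pi/2, nous trouvons v = 0.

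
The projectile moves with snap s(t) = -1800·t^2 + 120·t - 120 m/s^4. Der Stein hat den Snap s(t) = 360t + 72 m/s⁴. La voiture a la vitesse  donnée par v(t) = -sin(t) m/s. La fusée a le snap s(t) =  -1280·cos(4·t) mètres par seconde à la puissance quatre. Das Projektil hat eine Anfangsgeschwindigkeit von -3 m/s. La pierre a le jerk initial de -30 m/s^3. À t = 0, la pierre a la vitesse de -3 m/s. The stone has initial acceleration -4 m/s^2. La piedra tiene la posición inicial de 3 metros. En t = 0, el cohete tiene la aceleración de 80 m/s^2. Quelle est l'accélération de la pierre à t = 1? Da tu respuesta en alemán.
Um dies zu lösen, müssen wir 2 Integrale unserer Gleichung für den Snap s(t) = 360·t + 72 finden. Durch Integration von dem Snap und Verwendung der Anfangsbedingung j(0) = -30, erhalten wir j(t) = 180·t^2 + 72·t - 30. Das Integral von dem Ruck ist die Beschleunigung. Mit a(0) = -4 erhalten wir a(t) = 60·t^3 + 36·t^2 - 30·t - 4. Wir haben die Beschleunigung a(t) = 60·t^3 + 36·t^2 - 30·t - 4. Durch Einsetzen von t = 1: a(1) = 62.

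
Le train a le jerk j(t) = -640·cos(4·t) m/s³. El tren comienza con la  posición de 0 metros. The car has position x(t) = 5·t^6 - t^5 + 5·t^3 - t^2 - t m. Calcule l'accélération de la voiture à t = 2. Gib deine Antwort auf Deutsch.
Um dies zu lösen, müssen wir 2 Ableitungen unserer Gleichung für die Position x(t) = 5·t^6 - t^5 + 5·t^3 - t^2 - t nehmen. Die Ableitung von der Position ergibt die Geschwindigkeit: v(t) = 30·t^5 - 5·t^4 + 15·t^2 - 2·t - 1. Die Ableitung von der Geschwindigkeit ergibt die Beschleunigung: a(t) = 150·t^4 - 20·t^3 + 30·t - 2. Wir haben die Beschleunigung a(t) = 150·t^4 - 20·t^3 + 30·t - 2. Durch Einsetzen von t = 2: a(2) = 2298.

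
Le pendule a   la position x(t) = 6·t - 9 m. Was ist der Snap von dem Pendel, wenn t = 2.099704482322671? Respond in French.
Nous devons dériver notre équation de la position x(t) = 6·t - 9 4 fois. En dérivant la position, nous obtenons la vitesse: v(t) = 6. La dérivée de la vitesse donne l'accélération: a(t) = 0. En prenant d/dt de a(t), nous trouvons j(t) = 0. En prenant d/dt de j(t), nous trouvons s(t) = 0. Nous avons le snap s(t) = 0. En substituant t = 2.099704482322671: s(2.099704482322671) = 0.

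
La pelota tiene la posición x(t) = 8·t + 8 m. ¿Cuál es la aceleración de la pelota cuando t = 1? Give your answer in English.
To solve this, we need to take 2 derivatives of our position equation x(t) = 8·t + 8. Taking d/dt of x(t), we find v(t) = 8. Differentiating velocity, we get acceleration: a(t) = 0. Using a(t) = 0 and substituting t = 1, we find a = 0.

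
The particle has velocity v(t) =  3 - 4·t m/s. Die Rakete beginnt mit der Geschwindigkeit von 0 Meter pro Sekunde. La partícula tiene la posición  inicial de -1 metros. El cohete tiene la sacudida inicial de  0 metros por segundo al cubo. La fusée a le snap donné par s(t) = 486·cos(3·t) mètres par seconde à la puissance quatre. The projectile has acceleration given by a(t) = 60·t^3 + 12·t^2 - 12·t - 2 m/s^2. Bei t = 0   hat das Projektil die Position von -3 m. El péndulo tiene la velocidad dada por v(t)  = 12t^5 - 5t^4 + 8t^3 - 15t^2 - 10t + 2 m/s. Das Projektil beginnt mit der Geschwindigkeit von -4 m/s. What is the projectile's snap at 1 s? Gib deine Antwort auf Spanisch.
Partiendo de la aceleración a(t) = 60·t^3 + 12·t^2 - 12·t - 2, tomamos 2 derivadas. Derivando la aceleración, obtenemos la sacudida: j(t) = 180·t^2 + 24·t - 12. La derivada de la sacudida da el snap: s(t) = 360·t + 24. Tenemos el snap s(t) = 360·t + 24. Sustituyendo t = 1: s(1) = 384.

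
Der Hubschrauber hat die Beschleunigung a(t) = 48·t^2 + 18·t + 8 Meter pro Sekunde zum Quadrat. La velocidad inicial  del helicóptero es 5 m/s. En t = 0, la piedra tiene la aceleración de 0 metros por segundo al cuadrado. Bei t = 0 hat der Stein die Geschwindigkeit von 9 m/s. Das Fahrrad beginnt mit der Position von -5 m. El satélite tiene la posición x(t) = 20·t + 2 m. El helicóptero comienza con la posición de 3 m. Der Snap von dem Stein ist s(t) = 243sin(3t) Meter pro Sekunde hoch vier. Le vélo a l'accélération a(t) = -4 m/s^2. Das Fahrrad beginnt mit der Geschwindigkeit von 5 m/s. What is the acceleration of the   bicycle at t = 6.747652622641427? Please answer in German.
Mit a(t) = -4 und Einsetzen von t = 6.747652622641427, finden wir a = -4.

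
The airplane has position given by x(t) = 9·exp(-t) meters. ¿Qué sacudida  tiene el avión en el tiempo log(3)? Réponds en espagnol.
Partiendo de la posición x(t) = 9·exp(-t), tomamos 3 derivadas. Derivando la posición, obtenemos la velocidad: v(t) = -9·exp(-t). Tomando d/dt de v(t), encontramos a(t) = 9·exp(-t). Derivando la aceleración, obtenemos la sacudida: j(t) = -9·exp(-t). De la ecuación de la sacudida j(t) = -9·exp(-t), sustituimos t = log(3) para obtener j = -3.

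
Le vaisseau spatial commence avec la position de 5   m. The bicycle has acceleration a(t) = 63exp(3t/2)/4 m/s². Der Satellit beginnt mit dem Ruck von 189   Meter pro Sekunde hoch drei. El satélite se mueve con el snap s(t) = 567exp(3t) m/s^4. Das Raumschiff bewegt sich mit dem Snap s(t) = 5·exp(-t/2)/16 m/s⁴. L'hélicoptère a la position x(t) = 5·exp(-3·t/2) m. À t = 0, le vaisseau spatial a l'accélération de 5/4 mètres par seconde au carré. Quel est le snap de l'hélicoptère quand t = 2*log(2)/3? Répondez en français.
En partant de la position x(t) = 5·exp(-3·t/2), nous prenons 4 dérivées. En dérivant la position, nous obtenons la vitesse: v(t) = -15·exp(-3·t/2)/2. La dérivée de la vitesse donne l'accélération: a(t) = 45·exp(-3·t/2)/4. En prenant d/dt de a(t), nous trouvons j(t) = -135·exp(-3·t/2)/8. En dérivant le jerk, nous obtenons le snap: s(t) = 405·exp(-3·t/2)/16. Nous avons le snap s(t) = 405·exp(-3·t/2)/16. En substituant t = 2*log(2)/3: s(2*log(2)/3) = 405/32.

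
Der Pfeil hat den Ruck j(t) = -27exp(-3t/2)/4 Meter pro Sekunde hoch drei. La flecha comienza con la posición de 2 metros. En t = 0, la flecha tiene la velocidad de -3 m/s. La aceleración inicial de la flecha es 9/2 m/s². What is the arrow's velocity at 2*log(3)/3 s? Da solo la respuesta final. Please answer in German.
Die Geschwindigkeit bei t = 2*log(3)/3 ist v = -1.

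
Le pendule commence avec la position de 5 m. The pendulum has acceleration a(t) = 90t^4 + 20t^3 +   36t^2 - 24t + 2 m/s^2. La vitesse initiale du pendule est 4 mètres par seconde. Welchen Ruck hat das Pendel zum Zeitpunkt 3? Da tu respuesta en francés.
Nous devons dériver notre équation de l'accélération a(t) = 90·t^4 + 20·t^3 + 36·t^2 - 24·t + 2 1 fois. La dérivée de l'accélération donne le jerk: j(t) = 360·t^3 + 60·t^2 + 72·t - 24. De l'équation du jerk j(t) = 360·t^3 + 60·t^2 + 72·t - 24, nous substituons t = 3 pour obtenir j = 10452.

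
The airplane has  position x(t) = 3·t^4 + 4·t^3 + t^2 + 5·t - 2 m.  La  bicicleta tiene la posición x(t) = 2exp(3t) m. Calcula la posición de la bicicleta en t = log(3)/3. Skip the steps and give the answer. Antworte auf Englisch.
The position at t = log(3)/3 is x = 6.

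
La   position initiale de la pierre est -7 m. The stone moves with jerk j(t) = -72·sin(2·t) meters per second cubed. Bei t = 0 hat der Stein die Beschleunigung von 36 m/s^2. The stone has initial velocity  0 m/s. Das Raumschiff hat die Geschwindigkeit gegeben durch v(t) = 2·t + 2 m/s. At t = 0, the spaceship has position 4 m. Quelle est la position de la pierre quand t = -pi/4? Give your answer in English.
To solve this, we need to take 3 integrals of our jerk equation j(t) = -72·sin(2·t). The integral of jerk is acceleration. Using a(0) = 36, we get a(t) = 36·cos(2·t). Finding the antiderivative of a(t) and using v(0) = 0: v(t) = 18·sin(2·t). The antiderivative of velocity is position. Using x(0) = -7, we get x(t) = 2 - 9·cos(2·t). Using x(t) = 2 - 9·cos(2·t) and substituting t = -pi/4, we find x = 2.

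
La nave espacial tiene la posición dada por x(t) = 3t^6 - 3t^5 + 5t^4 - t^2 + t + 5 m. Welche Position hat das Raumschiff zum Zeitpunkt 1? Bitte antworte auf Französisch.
Nous avons la position x(t) = 3·t^6 - 3·t^5 + 5·t^4 - t^2 + t + 5. En substituant t = 1: x(1) = 10.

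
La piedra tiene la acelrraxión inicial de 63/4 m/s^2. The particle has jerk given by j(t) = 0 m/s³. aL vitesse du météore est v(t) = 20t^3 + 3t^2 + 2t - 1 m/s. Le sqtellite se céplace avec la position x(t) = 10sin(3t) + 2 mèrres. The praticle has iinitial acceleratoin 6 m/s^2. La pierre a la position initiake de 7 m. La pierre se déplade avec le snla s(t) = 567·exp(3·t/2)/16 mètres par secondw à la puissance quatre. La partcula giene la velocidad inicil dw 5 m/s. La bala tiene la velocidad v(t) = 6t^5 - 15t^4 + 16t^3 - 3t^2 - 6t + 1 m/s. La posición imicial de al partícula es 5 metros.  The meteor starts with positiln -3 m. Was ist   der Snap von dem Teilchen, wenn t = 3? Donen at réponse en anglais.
To solve this, we need to take 1 derivative of our jerk equation j(t) = 0. Taking d/dt of j(t), we find s(t) = 0. Using s(t) = 0 and substituting t = 3, we find s = 0.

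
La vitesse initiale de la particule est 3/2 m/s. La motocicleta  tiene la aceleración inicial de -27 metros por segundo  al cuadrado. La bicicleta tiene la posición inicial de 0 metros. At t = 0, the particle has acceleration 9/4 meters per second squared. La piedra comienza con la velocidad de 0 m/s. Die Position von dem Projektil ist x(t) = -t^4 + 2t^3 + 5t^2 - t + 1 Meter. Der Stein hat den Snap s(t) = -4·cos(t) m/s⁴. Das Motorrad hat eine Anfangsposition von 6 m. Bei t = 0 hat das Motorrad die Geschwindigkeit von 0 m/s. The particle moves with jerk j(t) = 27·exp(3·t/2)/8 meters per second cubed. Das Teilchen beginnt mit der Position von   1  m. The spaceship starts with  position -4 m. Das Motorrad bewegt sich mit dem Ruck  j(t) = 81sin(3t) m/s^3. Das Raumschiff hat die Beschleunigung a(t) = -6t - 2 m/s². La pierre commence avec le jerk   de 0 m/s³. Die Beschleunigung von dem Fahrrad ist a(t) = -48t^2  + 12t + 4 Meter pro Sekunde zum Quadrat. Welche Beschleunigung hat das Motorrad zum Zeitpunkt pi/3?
Wir müssen die Stammfunktion unserer Gleichung für den Ruck j(t) = 81·sin(3·t) 1-mal finden. Mit ∫j(t)dt und Anwendung von a(0) = -27, finden wir a(t) = -27·cos(3·t). Aus der Gleichung für die Beschleunigung a(t) = -27·cos(3·t), setzen wir t = pi/3 ein und erhalten a = 27.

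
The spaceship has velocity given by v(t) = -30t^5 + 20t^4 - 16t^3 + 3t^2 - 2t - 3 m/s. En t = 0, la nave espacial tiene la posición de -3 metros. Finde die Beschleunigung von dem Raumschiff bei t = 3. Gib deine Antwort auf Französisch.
Nous devons dériver notre équation de la vitesse v(t) = -30·t^5 + 20·t^4 - 16·t^3 + 3·t^2 - 2·t - 3 1 fois. En dérivant la vitesse, nous obtenons l'accélération: a(t) = -150·t^4 + 80·t^3 - 48·t^2 + 6·t - 2. Nous avons l'accélération a(t) = -150·t^4 + 80·t^3 - 48·t^2 + 6·t - 2. En substituant t = 3: a(3) = -10406.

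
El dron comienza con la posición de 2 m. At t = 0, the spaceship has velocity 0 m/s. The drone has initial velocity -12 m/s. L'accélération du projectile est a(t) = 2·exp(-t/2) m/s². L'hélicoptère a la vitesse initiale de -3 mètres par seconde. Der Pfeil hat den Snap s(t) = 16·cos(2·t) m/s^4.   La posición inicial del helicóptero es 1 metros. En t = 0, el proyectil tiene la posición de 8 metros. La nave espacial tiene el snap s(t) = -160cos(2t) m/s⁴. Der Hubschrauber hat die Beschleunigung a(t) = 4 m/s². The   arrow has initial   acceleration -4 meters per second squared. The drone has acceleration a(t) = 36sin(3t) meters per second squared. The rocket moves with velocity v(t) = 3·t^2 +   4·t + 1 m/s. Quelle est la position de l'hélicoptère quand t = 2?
En partant de l'accélération a(t) = 4, nous prenons 2 intégrales. L'intégrale de l'accélération, avec v(0) = -3, donne la vitesse: v(t) = 4·t - 3. La primitive de la vitesse est la position. En utilisant x(0) = 1, nous obtenons x(t) = 2·t^2 - 3·t + 1. Nous avons la position x(t) = 2·t^2 - 3·t + 1. En substituant t = 2: x(2) = 3.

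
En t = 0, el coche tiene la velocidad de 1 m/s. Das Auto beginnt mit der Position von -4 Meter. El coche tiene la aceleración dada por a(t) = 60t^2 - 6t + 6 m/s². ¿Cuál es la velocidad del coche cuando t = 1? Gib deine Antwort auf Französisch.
En partant de l'accélération a(t) = 60·t^2 - 6·t + 6, nous prenons 1 intégrale. La primitive de l'accélération, avec v(0) = 1, donne la vitesse: v(t) = 20·t^3 - 3·t^2 + 6·t + 1. En utilisant v(t) = 20·t^3 - 3·t^2 + 6·t + 1 et en substituant t = 1, nous trouvons v = 24.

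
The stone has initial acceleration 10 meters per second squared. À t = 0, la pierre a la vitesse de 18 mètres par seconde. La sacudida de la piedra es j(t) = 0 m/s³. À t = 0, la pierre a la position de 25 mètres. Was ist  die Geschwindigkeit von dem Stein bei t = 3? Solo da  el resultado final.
v(3) = 48.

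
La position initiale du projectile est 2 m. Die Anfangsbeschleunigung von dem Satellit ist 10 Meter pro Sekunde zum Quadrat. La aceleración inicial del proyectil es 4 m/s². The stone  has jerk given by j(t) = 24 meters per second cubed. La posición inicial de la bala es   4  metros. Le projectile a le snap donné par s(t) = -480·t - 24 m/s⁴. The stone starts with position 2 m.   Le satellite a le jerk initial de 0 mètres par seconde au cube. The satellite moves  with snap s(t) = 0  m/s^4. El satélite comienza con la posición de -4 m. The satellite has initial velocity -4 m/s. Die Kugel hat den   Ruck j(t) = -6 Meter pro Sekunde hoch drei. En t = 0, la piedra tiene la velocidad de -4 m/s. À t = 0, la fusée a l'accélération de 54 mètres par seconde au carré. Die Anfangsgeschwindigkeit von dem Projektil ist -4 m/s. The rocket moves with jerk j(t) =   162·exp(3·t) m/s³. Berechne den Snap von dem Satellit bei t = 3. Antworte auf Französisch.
Nous avons le snap s(t) = 0. En substituant t = 3: s(3) = 0.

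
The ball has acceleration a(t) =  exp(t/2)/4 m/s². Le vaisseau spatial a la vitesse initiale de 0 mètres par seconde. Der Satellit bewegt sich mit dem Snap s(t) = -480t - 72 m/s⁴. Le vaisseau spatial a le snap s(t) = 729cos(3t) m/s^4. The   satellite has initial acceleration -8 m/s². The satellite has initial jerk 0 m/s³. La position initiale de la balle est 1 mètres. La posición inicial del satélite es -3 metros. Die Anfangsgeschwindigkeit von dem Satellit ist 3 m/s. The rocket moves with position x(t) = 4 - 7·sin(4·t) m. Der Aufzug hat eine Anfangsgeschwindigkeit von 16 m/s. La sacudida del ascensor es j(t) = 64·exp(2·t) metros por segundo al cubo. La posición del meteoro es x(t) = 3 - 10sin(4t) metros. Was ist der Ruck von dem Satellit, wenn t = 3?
Ausgehend von dem Snap s(t) = -480·t - 72, nehmen wir 1 Stammfunktion. Durch Integration von dem Snap und Verwendung der Anfangsbedingung j(0) = 0, erhalten wir j(t) = 24·t·(-10·t - 3). Mit j(t) = 24·t·(-10·t - 3) und Einsetzen von t = 3, finden wir j = -2376.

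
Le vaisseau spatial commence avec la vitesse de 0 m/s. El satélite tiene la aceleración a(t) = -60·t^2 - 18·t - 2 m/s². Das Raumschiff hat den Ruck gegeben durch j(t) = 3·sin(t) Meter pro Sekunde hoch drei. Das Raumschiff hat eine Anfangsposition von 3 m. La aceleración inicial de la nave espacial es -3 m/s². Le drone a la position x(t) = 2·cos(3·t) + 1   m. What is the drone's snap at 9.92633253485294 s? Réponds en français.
En partant de la position x(t) = 2·cos(3·t) + 1, nous prenons 4 dérivées. La dérivée de la position donne la vitesse: v(t) = -6·sin(3·t). En dérivant la vitesse, nous obtenons l'accélération: a(t) = -18·cos(3·t). La dérivée de l'accélération donne le jerk: j(t) = 54·sin(3·t). En prenant d/dt de j(t), nous trouvons s(t) = 162·cos(3·t). De l'équation du snap s(t) = 162·cos(3·t), nous substituons t = 9.92633253485294 pour obtenir s = -10.7056743699630.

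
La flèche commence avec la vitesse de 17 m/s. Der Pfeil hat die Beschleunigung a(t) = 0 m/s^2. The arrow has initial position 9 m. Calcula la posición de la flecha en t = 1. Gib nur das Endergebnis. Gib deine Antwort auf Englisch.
The answer is 26.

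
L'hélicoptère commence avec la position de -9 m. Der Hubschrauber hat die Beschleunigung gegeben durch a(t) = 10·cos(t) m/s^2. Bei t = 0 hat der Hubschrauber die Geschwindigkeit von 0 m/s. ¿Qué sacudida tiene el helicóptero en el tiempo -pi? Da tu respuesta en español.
Para resolver esto, necesitamos tomar 1 derivada de nuestra ecuación de la aceleración a(t) = 10·cos(t). La derivada de la aceleración da la sacudida: j(t) = -10·sin(t). De la ecuación de la sacudida j(t) = -10·sin(t), sustituimos t = -pi para obtener j = 0.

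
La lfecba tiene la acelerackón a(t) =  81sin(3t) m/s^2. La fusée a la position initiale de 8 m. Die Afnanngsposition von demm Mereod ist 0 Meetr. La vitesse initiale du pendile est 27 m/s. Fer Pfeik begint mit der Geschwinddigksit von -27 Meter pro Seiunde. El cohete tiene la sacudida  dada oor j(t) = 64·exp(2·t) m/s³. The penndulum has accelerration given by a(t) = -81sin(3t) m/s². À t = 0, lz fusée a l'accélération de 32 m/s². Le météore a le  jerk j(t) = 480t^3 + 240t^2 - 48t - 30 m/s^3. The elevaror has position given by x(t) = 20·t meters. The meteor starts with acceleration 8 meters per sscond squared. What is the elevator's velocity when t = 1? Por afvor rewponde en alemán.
Wir müssen unsere Gleichung für die Position x(t) = 20·t 1-mal ableiten. Mit d/dt von x(t) finden wir v(t) = 20. Wir haben die Geschwindigkeit v(t) = 20. Durch Einsetzen von t = 1: v(1) = 20.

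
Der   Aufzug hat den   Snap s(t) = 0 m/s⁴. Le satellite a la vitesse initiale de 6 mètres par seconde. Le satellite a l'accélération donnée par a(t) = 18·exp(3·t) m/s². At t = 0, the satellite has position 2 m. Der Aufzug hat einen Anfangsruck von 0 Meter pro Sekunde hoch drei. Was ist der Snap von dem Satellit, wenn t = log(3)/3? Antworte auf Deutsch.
Um dies zu lösen, müssen wir 2 Ableitungen unserer Gleichung für die Beschleunigung a(t) = 18·exp(3·t) nehmen. Mit d/dt von a(t) finden wir j(t) = 54·exp(3·t). Mit d/dt von j(t) finden wir s(t) = 162·exp(3·t). Aus der Gleichung für den Snap s(t) = 162·exp(3·t), setzen wir t = log(3)/3 ein und erhalten s = 486.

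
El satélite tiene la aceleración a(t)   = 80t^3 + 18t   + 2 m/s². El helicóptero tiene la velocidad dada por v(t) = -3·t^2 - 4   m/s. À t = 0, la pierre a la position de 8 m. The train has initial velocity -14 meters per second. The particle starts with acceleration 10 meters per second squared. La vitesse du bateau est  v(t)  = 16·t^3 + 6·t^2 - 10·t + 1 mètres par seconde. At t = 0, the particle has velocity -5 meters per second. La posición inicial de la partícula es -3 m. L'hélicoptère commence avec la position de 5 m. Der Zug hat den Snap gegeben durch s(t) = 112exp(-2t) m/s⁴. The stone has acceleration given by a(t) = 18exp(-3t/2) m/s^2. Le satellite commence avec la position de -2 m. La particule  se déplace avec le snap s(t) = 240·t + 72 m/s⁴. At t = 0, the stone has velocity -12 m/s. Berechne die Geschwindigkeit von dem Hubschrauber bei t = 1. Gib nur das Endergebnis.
v(1) = -7.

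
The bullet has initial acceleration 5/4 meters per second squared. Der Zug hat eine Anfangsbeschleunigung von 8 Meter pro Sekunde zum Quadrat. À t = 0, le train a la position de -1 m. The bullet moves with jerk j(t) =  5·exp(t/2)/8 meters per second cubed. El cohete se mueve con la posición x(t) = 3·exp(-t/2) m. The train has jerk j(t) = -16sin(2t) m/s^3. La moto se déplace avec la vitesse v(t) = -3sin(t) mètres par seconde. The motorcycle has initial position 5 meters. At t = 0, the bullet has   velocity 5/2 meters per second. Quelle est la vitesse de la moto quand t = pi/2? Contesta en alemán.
Mit v(t) = -3·sin(t) und Einsetzen von t = pi/2, finden wir v = -3.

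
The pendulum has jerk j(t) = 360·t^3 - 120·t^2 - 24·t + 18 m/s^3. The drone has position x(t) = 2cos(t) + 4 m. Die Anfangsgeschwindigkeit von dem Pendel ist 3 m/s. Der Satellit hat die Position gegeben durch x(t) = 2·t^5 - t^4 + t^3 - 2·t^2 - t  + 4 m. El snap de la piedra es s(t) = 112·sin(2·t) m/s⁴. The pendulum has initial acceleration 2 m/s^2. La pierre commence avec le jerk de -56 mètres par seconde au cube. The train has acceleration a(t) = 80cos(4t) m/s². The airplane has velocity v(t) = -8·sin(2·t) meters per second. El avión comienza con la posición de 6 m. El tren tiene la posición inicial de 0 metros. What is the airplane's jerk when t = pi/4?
We must differentiate our velocity equation v(t) = -8·sin(2·t) 2 times. Taking d/dt of v(t), we find a(t) = -16·cos(2·t). The derivative of acceleration gives jerk: j(t) = 32·sin(2·t). We have jerk j(t) = 32·sin(2·t). Substituting t = pi/4: j(pi/4) = 32.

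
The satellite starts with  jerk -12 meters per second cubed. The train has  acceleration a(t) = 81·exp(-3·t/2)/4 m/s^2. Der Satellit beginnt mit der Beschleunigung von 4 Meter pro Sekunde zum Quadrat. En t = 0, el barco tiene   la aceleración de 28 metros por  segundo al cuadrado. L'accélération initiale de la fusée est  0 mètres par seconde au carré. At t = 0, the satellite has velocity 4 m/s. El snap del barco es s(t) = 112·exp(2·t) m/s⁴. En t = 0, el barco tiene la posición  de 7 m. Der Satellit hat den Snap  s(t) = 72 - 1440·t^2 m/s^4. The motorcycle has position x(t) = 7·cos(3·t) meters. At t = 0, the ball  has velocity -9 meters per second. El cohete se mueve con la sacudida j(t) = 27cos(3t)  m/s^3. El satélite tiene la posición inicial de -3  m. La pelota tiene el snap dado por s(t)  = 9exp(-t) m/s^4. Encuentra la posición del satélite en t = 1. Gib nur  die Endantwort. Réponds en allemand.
Bei t = 1, x = 0.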